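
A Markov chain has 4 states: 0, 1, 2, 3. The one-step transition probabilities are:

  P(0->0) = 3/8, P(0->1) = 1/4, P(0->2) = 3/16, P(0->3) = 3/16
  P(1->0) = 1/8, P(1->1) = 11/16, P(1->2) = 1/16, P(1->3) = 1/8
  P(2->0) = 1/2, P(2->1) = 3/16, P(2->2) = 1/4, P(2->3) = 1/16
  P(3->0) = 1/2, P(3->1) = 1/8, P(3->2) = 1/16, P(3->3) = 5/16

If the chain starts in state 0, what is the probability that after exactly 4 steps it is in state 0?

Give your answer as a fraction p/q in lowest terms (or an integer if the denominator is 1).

Computing P^4 by repeated multiplication:
P^1 =
  0: [3/8, 1/4, 3/16, 3/16]
  1: [1/8, 11/16, 1/16, 1/8]
  2: [1/2, 3/16, 1/4, 1/16]
  3: [1/2, 1/8, 1/16, 5/16]
P^2 =
  0: [23/64, 83/256, 37/256, 11/64]
  1: [29/128, 17/32, 23/256, 39/256]
  2: [47/128, 79/256, 11/64, 39/256]
  3: [25/64, 67/256, 35/256, 27/128]
P^3 =
  0: [683/2048, 185/512, 551/4096, 699/4096]
  1: [279/1024, 1875/4096, 441/4096, 83/512]
  2: [693/2048, 1455/4096, 9/64, 679/4096]
  3: [723/2048, 675/2048, 561/4096, 739/4096]
P^4 =
  0: [5289/16384, 24795/65536, 8481/65536, 347/2048]
  1: [9643/32768, 6935/16384, 7651/65536, 10859/65536]
  2: [10633/32768, 24635/65536, 2149/16384, 11039/65536]
  3: [1361/4096, 23795/65536, 8671/65536, 5647/32768]

(P^4)[0 -> 0] = 5289/16384

Answer: 5289/16384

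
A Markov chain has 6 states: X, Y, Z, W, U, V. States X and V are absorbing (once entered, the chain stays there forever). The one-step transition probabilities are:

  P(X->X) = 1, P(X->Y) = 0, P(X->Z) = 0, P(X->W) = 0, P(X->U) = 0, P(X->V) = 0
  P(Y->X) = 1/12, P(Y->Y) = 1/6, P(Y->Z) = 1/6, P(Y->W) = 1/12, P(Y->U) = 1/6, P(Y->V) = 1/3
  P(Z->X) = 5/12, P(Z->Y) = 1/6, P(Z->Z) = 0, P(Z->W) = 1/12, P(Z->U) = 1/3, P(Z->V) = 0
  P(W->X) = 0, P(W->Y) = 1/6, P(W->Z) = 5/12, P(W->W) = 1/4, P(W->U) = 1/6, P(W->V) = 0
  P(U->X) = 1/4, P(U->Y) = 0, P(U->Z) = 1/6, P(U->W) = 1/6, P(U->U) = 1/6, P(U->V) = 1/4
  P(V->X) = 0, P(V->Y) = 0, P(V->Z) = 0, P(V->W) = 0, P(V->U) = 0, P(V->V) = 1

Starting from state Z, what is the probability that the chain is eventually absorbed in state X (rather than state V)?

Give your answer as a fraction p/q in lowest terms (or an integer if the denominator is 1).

Let a_i = P(absorbed in X | start in state i).
Boundary conditions: a_X = 1, a_V = 0.
For each transient state i, a_i = sum_j P(i->j) * a_j:
  a_Y = 1/12*a_X + 1/6*a_Y + 1/6*a_Z + 1/12*a_W + 1/6*a_U + 1/3*a_V
  a_Z = 5/12*a_X + 1/6*a_Y + 0*a_Z + 1/12*a_W + 1/3*a_U + 0*a_V
  a_W = 0*a_X + 1/6*a_Y + 5/12*a_Z + 1/4*a_W + 1/6*a_U + 0*a_V
  a_U = 1/4*a_X + 0*a_Y + 1/6*a_Z + 1/6*a_W + 1/6*a_U + 1/4*a_V

Substituting a_X = 1 and a_V = 0, rearrange to (I - Q) a = r where r[i] = P(i -> X):
  [5/6, -1/6, -1/12, -1/6] . (a_Y, a_Z, a_W, a_U) = 1/12
  [-1/6, 1, -1/12, -1/3] . (a_Y, a_Z, a_W, a_U) = 5/12
  [-1/6, -5/12, 3/4, -1/6] . (a_Y, a_Z, a_W, a_U) = 0
  [0, -1/6, -1/6, 5/6] . (a_Y, a_Z, a_W, a_U) = 1/4

Solving yields:
  a_Y = 1627/3848
  a_Z = 27/37
  a_W = 1205/1924
  a_U = 1099/1924

Starting state is Z, so the absorption probability is a_Z = 27/37.

Answer: 27/37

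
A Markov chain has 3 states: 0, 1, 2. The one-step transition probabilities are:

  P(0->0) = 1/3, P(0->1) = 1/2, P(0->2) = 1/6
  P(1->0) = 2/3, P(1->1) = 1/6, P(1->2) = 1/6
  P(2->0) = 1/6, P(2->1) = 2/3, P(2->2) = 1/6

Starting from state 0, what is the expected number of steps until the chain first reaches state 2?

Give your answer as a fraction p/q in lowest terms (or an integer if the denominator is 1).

Let h_i = expected steps to first reach 2 from state i.
Boundary: h_2 = 0.
First-step equations for the other states:
  h_0 = 1 + 1/3*h_0 + 1/2*h_1 + 1/6*h_2
  h_1 = 1 + 2/3*h_0 + 1/6*h_1 + 1/6*h_2

Substituting h_2 = 0 and rearranging gives the linear system (I - Q) h = 1:
  [2/3, -1/2] . (h_0, h_1) = 1
  [-2/3, 5/6] . (h_0, h_1) = 1

Solving yields:
  h_0 = 6
  h_1 = 6

Starting state is 0, so the expected hitting time is h_0 = 6.

Answer: 6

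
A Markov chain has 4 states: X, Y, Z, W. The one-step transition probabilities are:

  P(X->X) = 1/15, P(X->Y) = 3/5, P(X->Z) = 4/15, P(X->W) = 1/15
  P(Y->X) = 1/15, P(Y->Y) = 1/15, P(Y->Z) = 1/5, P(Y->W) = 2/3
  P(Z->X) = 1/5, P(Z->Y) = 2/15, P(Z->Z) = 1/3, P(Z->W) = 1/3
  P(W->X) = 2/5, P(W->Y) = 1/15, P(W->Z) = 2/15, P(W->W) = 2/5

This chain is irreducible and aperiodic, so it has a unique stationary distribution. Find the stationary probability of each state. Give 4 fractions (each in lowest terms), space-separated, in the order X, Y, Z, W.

Answer: 911/4184 413/2092 459/2092 1529/4184

Derivation:
The stationary distribution satisfies pi = pi * P, i.e.:
  pi_X = 1/15*pi_X + 1/15*pi_Y + 1/5*pi_Z + 2/5*pi_W
  pi_Y = 3/5*pi_X + 1/15*pi_Y + 2/15*pi_Z + 1/15*pi_W
  pi_Z = 4/15*pi_X + 1/5*pi_Y + 1/3*pi_Z + 2/15*pi_W
  pi_W = 1/15*pi_X + 2/3*pi_Y + 1/3*pi_Z + 2/5*pi_W
with normalization: pi_X + pi_Y + pi_Z + pi_W = 1.

Using the first 3 balance equations plus normalization, the linear system A*pi = b is:
  [-14/15, 1/15, 1/5, 2/5] . pi = 0
  [3/5, -14/15, 2/15, 1/15] . pi = 0
  [4/15, 1/5, -2/3, 2/15] . pi = 0
  [1, 1, 1, 1] . pi = 1

Solving yields:
  pi_X = 911/4184
  pi_Y = 413/2092
  pi_Z = 459/2092
  pi_W = 1529/4184

Verification (pi * P):
  911/4184*1/15 + 413/2092*1/15 + 459/2092*1/5 + 1529/4184*2/5 = 911/4184 = pi_X  (ok)
  911/4184*3/5 + 413/2092*1/15 + 459/2092*2/15 + 1529/4184*1/15 = 413/2092 = pi_Y  (ok)
  911/4184*4/15 + 413/2092*1/5 + 459/2092*1/3 + 1529/4184*2/15 = 459/2092 = pi_Z  (ok)
  911/4184*1/15 + 413/2092*2/3 + 459/2092*1/3 + 1529/4184*2/5 = 1529/4184 = pi_W  (ok)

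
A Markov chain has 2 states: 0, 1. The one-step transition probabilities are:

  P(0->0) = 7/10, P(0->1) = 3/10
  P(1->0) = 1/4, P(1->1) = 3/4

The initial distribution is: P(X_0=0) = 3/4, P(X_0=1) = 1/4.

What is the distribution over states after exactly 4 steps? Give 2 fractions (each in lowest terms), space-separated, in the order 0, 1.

Propagating the distribution step by step (d_{t+1} = d_t * P):
d_0 = (0=3/4, 1=1/4)
  d_1[0] = 3/4*7/10 + 1/4*1/4 = 47/80
  d_1[1] = 3/4*3/10 + 1/4*3/4 = 33/80
d_1 = (0=47/80, 1=33/80)
  d_2[0] = 47/80*7/10 + 33/80*1/4 = 823/1600
  d_2[1] = 47/80*3/10 + 33/80*3/4 = 777/1600
d_2 = (0=823/1600, 1=777/1600)
  d_3[0] = 823/1600*7/10 + 777/1600*1/4 = 15407/32000
  d_3[1] = 823/1600*3/10 + 777/1600*3/4 = 16593/32000
d_3 = (0=15407/32000, 1=16593/32000)
  d_4[0] = 15407/32000*7/10 + 16593/32000*1/4 = 298663/640000
  d_4[1] = 15407/32000*3/10 + 16593/32000*3/4 = 341337/640000
d_4 = (0=298663/640000, 1=341337/640000)

Answer: 298663/640000 341337/640000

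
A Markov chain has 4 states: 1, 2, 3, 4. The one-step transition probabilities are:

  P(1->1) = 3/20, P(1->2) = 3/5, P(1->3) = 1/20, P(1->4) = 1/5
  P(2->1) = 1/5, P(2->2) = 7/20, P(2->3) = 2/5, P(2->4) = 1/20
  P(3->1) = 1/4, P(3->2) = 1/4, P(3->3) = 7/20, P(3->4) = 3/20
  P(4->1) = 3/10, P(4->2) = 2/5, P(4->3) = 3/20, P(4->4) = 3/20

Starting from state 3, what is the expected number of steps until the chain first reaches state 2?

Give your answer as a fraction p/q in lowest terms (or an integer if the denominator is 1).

Let h_i = expected steps to first reach 2 from state i.
Boundary: h_2 = 0.
First-step equations for the other states:
  h_1 = 1 + 3/20*h_1 + 3/5*h_2 + 1/20*h_3 + 1/5*h_4
  h_3 = 1 + 1/4*h_1 + 1/4*h_2 + 7/20*h_3 + 3/20*h_4
  h_4 = 1 + 3/10*h_1 + 2/5*h_2 + 3/20*h_3 + 3/20*h_4

Substituting h_2 = 0 and rearranging gives the linear system (I - Q) h = 1:
  [17/20, -1/20, -1/5] . (h_1, h_3, h_4) = 1
  [-1/4, 13/20, -3/20] . (h_1, h_3, h_4) = 1
  [-3/10, -3/20, 17/20] . (h_1, h_3, h_4) = 1

Solving yields:
  h_1 = 5920/3129
  h_3 = 8780/3129
  h_4 = 2440/1043

Starting state is 3, so the expected hitting time is h_3 = 8780/3129.

Answer: 8780/3129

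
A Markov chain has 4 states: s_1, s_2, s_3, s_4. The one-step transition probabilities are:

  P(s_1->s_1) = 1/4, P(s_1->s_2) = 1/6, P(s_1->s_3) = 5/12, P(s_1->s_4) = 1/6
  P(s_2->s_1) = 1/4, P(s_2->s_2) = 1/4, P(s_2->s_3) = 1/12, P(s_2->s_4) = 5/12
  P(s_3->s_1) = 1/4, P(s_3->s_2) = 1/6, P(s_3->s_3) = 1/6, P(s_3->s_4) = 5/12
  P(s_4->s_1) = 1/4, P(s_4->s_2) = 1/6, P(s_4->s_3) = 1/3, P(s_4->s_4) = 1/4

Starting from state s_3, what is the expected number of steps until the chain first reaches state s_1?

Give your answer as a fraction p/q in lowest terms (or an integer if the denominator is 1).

Answer: 4

Derivation:
Let h_i = expected steps to first reach s_1 from state i.
Boundary: h_s_1 = 0.
First-step equations for the other states:
  h_s_2 = 1 + 1/4*h_s_1 + 1/4*h_s_2 + 1/12*h_s_3 + 5/12*h_s_4
  h_s_3 = 1 + 1/4*h_s_1 + 1/6*h_s_2 + 1/6*h_s_3 + 5/12*h_s_4
  h_s_4 = 1 + 1/4*h_s_1 + 1/6*h_s_2 + 1/3*h_s_3 + 1/4*h_s_4

Substituting h_s_1 = 0 and rearranging gives the linear system (I - Q) h = 1:
  [3/4, -1/12, -5/12] . (h_s_2, h_s_3, h_s_4) = 1
  [-1/6, 5/6, -5/12] . (h_s_2, h_s_3, h_s_4) = 1
  [-1/6, -1/3, 3/4] . (h_s_2, h_s_3, h_s_4) = 1

Solving yields:
  h_s_2 = 4
  h_s_3 = 4
  h_s_4 = 4

Starting state is s_3, so the expected hitting time is h_s_3 = 4.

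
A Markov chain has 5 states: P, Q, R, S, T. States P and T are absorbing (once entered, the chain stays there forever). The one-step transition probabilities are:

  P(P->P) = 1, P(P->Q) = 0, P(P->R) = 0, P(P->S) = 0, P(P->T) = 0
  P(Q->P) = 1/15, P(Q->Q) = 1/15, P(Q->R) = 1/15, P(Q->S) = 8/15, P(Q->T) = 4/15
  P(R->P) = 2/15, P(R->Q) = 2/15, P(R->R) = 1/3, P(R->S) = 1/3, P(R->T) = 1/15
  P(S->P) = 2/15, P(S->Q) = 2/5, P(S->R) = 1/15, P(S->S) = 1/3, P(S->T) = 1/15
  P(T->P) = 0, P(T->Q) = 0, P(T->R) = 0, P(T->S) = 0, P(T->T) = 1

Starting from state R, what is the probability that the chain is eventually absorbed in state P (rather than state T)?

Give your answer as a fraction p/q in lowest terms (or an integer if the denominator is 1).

Let a_i = P(absorbed in P | start in state i).
Boundary conditions: a_P = 1, a_T = 0.
For each transient state i, a_i = sum_j P(i->j) * a_j:
  a_Q = 1/15*a_P + 1/15*a_Q + 1/15*a_R + 8/15*a_S + 4/15*a_T
  a_R = 2/15*a_P + 2/15*a_Q + 1/3*a_R + 1/3*a_S + 1/15*a_T
  a_S = 2/15*a_P + 2/5*a_Q + 1/15*a_R + 1/3*a_S + 1/15*a_T

Substituting a_P = 1 and a_T = 0, rearrange to (I - Q) a = r where r[i] = P(i -> P):
  [14/15, -1/15, -8/15] . (a_Q, a_R, a_S) = 1/15
  [-2/15, 2/3, -1/3] . (a_Q, a_R, a_S) = 2/15
  [-2/5, -1/15, 2/3] . (a_Q, a_R, a_S) = 2/15

Solving yields:
  a_Q = 43/112
  a_R = 29/56
  a_S = 27/56

Starting state is R, so the absorption probability is a_R = 29/56.

Answer: 29/56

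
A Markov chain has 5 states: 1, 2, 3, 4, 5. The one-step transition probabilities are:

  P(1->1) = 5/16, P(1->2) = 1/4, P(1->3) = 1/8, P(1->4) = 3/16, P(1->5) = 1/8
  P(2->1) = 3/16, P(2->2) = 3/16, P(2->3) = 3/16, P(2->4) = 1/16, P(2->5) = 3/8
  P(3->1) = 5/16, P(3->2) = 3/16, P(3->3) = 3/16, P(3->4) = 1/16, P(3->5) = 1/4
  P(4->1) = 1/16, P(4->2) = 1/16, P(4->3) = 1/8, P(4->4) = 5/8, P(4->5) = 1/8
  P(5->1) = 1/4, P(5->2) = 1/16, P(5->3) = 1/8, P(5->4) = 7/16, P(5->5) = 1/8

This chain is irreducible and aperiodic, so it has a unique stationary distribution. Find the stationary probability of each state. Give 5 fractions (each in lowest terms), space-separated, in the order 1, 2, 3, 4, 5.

Answer: 3721/18873 281/2097 895/6291 6611/18873 1109/6291

Derivation:
The stationary distribution satisfies pi = pi * P, i.e.:
  pi_1 = 5/16*pi_1 + 3/16*pi_2 + 5/16*pi_3 + 1/16*pi_4 + 1/4*pi_5
  pi_2 = 1/4*pi_1 + 3/16*pi_2 + 3/16*pi_3 + 1/16*pi_4 + 1/16*pi_5
  pi_3 = 1/8*pi_1 + 3/16*pi_2 + 3/16*pi_3 + 1/8*pi_4 + 1/8*pi_5
  pi_4 = 3/16*pi_1 + 1/16*pi_2 + 1/16*pi_3 + 5/8*pi_4 + 7/16*pi_5
  pi_5 = 1/8*pi_1 + 3/8*pi_2 + 1/4*pi_3 + 1/8*pi_4 + 1/8*pi_5
with normalization: pi_1 + pi_2 + pi_3 + pi_4 + pi_5 = 1.

Using the first 4 balance equations plus normalization, the linear system A*pi = b is:
  [-11/16, 3/16, 5/16, 1/16, 1/4] . pi = 0
  [1/4, -13/16, 3/16, 1/16, 1/16] . pi = 0
  [1/8, 3/16, -13/16, 1/8, 1/8] . pi = 0
  [3/16, 1/16, 1/16, -3/8, 7/16] . pi = 0
  [1, 1, 1, 1, 1] . pi = 1

Solving yields:
  pi_1 = 3721/18873
  pi_2 = 281/2097
  pi_3 = 895/6291
  pi_4 = 6611/18873
  pi_5 = 1109/6291

Verification (pi * P):
  3721/18873*5/16 + 281/2097*3/16 + 895/6291*5/16 + 6611/18873*1/16 + 1109/6291*1/4 = 3721/18873 = pi_1  (ok)
  3721/18873*1/4 + 281/2097*3/16 + 895/6291*3/16 + 6611/18873*1/16 + 1109/6291*1/16 = 281/2097 = pi_2  (ok)
  3721/18873*1/8 + 281/2097*3/16 + 895/6291*3/16 + 6611/18873*1/8 + 1109/6291*1/8 = 895/6291 = pi_3  (ok)
  3721/18873*3/16 + 281/2097*1/16 + 895/6291*1/16 + 6611/18873*5/8 + 1109/6291*7/16 = 6611/18873 = pi_4  (ok)
  3721/18873*1/8 + 281/2097*3/8 + 895/6291*1/4 + 6611/18873*1/8 + 1109/6291*1/8 = 1109/6291 = pi_5  (ok)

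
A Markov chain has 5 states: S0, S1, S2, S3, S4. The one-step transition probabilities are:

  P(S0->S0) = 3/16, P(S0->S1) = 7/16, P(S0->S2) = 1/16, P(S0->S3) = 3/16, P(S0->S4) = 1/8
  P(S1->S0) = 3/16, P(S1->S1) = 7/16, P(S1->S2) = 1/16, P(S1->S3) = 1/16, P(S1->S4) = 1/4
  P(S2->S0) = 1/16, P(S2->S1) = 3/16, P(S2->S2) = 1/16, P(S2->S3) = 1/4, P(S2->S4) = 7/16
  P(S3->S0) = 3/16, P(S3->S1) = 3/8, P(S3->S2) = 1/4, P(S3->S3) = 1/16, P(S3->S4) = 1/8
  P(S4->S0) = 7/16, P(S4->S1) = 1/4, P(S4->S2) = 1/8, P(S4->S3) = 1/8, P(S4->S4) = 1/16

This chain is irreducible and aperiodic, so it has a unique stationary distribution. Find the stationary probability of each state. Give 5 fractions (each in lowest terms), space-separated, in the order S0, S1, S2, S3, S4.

The stationary distribution satisfies pi = pi * P, i.e.:
  pi_S0 = 3/16*pi_S0 + 3/16*pi_S1 + 1/16*pi_S2 + 3/16*pi_S3 + 7/16*pi_S4
  pi_S1 = 7/16*pi_S0 + 7/16*pi_S1 + 3/16*pi_S2 + 3/8*pi_S3 + 1/4*pi_S4
  pi_S2 = 1/16*pi_S0 + 1/16*pi_S1 + 1/16*pi_S2 + 1/4*pi_S3 + 1/8*pi_S4
  pi_S3 = 3/16*pi_S0 + 1/16*pi_S1 + 1/4*pi_S2 + 1/16*pi_S3 + 1/8*pi_S4
  pi_S4 = 1/8*pi_S0 + 1/4*pi_S1 + 7/16*pi_S2 + 1/8*pi_S3 + 1/16*pi_S4
with normalization: pi_S0 + pi_S1 + pi_S2 + pi_S3 + pi_S4 = 1.

Using the first 4 balance equations plus normalization, the linear system A*pi = b is:
  [-13/16, 3/16, 1/16, 3/16, 7/16] . pi = 0
  [7/16, -9/16, 3/16, 3/8, 1/4] . pi = 0
  [1/16, 1/16, -15/16, 1/4, 1/8] . pi = 0
  [3/16, 1/16, 1/4, -15/16, 1/8] . pi = 0
  [1, 1, 1, 1, 1] . pi = 1

Solving yields:
  pi_S0 = 2147/9636
  pi_S1 = 1189/3212
  pi_S2 = 467/4818
  pi_S3 = 290/2409
  pi_S4 = 457/2409

Verification (pi * P):
  2147/9636*3/16 + 1189/3212*3/16 + 467/4818*1/16 + 290/2409*3/16 + 457/2409*7/16 = 2147/9636 = pi_S0  (ok)
  2147/9636*7/16 + 1189/3212*7/16 + 467/4818*3/16 + 290/2409*3/8 + 457/2409*1/4 = 1189/3212 = pi_S1  (ok)
  2147/9636*1/16 + 1189/3212*1/16 + 467/4818*1/16 + 290/2409*1/4 + 457/2409*1/8 = 467/4818 = pi_S2  (ok)
  2147/9636*3/16 + 1189/3212*1/16 + 467/4818*1/4 + 290/2409*1/16 + 457/2409*1/8 = 290/2409 = pi_S3  (ok)
  2147/9636*1/8 + 1189/3212*1/4 + 467/4818*7/16 + 290/2409*1/8 + 457/2409*1/16 = 457/2409 = pi_S4  (ok)

Answer: 2147/9636 1189/3212 467/4818 290/2409 457/2409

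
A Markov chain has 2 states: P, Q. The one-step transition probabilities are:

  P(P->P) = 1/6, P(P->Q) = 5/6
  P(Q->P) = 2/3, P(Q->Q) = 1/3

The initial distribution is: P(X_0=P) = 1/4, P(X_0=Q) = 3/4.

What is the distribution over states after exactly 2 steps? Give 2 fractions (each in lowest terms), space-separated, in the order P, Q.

Answer: 19/48 29/48

Derivation:
Propagating the distribution step by step (d_{t+1} = d_t * P):
d_0 = (P=1/4, Q=3/4)
  d_1[P] = 1/4*1/6 + 3/4*2/3 = 13/24
  d_1[Q] = 1/4*5/6 + 3/4*1/3 = 11/24
d_1 = (P=13/24, Q=11/24)
  d_2[P] = 13/24*1/6 + 11/24*2/3 = 19/48
  d_2[Q] = 13/24*5/6 + 11/24*1/3 = 29/48
d_2 = (P=19/48, Q=29/48)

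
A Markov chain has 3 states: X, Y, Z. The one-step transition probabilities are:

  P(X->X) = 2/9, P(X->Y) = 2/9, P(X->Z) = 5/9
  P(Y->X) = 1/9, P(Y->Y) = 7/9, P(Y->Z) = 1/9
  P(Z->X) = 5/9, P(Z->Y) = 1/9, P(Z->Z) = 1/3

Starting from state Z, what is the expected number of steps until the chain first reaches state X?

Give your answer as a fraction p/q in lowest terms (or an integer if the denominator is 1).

Answer: 27/11

Derivation:
Let h_i = expected steps to first reach X from state i.
Boundary: h_X = 0.
First-step equations for the other states:
  h_Y = 1 + 1/9*h_X + 7/9*h_Y + 1/9*h_Z
  h_Z = 1 + 5/9*h_X + 1/9*h_Y + 1/3*h_Z

Substituting h_X = 0 and rearranging gives the linear system (I - Q) h = 1:
  [2/9, -1/9] . (h_Y, h_Z) = 1
  [-1/9, 2/3] . (h_Y, h_Z) = 1

Solving yields:
  h_Y = 63/11
  h_Z = 27/11

Starting state is Z, so the expected hitting time is h_Z = 27/11.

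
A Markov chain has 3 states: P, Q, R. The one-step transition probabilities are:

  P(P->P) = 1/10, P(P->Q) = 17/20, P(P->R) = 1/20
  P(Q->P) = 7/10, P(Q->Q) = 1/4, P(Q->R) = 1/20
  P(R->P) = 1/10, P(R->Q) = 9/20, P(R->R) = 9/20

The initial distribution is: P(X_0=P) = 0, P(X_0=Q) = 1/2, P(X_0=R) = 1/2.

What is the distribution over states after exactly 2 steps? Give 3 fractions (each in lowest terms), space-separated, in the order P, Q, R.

Propagating the distribution step by step (d_{t+1} = d_t * P):
d_0 = (P=0, Q=1/2, R=1/2)
  d_1[P] = 0*1/10 + 1/2*7/10 + 1/2*1/10 = 2/5
  d_1[Q] = 0*17/20 + 1/2*1/4 + 1/2*9/20 = 7/20
  d_1[R] = 0*1/20 + 1/2*1/20 + 1/2*9/20 = 1/4
d_1 = (P=2/5, Q=7/20, R=1/4)
  d_2[P] = 2/5*1/10 + 7/20*7/10 + 1/4*1/10 = 31/100
  d_2[Q] = 2/5*17/20 + 7/20*1/4 + 1/4*9/20 = 27/50
  d_2[R] = 2/5*1/20 + 7/20*1/20 + 1/4*9/20 = 3/20
d_2 = (P=31/100, Q=27/50, R=3/20)

Answer: 31/100 27/50 3/20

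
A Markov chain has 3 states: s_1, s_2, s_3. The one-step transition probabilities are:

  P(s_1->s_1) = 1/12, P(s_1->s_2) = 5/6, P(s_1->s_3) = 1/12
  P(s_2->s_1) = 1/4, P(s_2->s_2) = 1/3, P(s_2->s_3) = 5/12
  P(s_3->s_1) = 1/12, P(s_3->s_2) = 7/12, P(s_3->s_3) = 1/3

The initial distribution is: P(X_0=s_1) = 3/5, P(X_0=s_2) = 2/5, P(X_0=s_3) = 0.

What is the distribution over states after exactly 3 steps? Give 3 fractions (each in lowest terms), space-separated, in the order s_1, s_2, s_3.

Propagating the distribution step by step (d_{t+1} = d_t * P):
d_0 = (s_1=3/5, s_2=2/5, s_3=0)
  d_1[s_1] = 3/5*1/12 + 2/5*1/4 + 0*1/12 = 3/20
  d_1[s_2] = 3/5*5/6 + 2/5*1/3 + 0*7/12 = 19/30
  d_1[s_3] = 3/5*1/12 + 2/5*5/12 + 0*1/3 = 13/60
d_1 = (s_1=3/20, s_2=19/30, s_3=13/60)
  d_2[s_1] = 3/20*1/12 + 19/30*1/4 + 13/60*1/12 = 17/90
  d_2[s_2] = 3/20*5/6 + 19/30*1/3 + 13/60*7/12 = 37/80
  d_2[s_3] = 3/20*1/12 + 19/30*5/12 + 13/60*1/3 = 251/720
d_2 = (s_1=17/90, s_2=37/80, s_3=251/720)
  d_3[s_1] = 17/90*1/12 + 37/80*1/4 + 251/720*1/12 = 77/480
  d_3[s_2] = 17/90*5/6 + 37/80*1/3 + 251/720*7/12 = 1483/2880
  d_3[s_3] = 17/90*1/12 + 37/80*5/12 + 251/720*1/3 = 187/576
d_3 = (s_1=77/480, s_2=1483/2880, s_3=187/576)

Answer: 77/480 1483/2880 187/576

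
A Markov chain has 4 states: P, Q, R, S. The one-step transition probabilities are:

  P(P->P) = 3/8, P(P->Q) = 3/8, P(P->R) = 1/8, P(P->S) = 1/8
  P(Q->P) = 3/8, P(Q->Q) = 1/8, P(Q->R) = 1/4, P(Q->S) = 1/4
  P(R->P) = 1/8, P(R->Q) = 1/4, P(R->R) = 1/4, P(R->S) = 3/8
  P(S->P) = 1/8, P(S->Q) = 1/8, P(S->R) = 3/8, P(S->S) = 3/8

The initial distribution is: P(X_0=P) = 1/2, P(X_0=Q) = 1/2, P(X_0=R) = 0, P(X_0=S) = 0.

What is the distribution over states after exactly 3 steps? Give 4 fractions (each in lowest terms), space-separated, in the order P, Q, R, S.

Propagating the distribution step by step (d_{t+1} = d_t * P):
d_0 = (P=1/2, Q=1/2, R=0, S=0)
  d_1[P] = 1/2*3/8 + 1/2*3/8 + 0*1/8 + 0*1/8 = 3/8
  d_1[Q] = 1/2*3/8 + 1/2*1/8 + 0*1/4 + 0*1/8 = 1/4
  d_1[R] = 1/2*1/8 + 1/2*1/4 + 0*1/4 + 0*3/8 = 3/16
  d_1[S] = 1/2*1/8 + 1/2*1/4 + 0*3/8 + 0*3/8 = 3/16
d_1 = (P=3/8, Q=1/4, R=3/16, S=3/16)
  d_2[P] = 3/8*3/8 + 1/4*3/8 + 3/16*1/8 + 3/16*1/8 = 9/32
  d_2[Q] = 3/8*3/8 + 1/4*1/8 + 3/16*1/4 + 3/16*1/8 = 31/128
  d_2[R] = 3/8*1/8 + 1/4*1/4 + 3/16*1/4 + 3/16*3/8 = 29/128
  d_2[S] = 3/8*1/8 + 1/4*1/4 + 3/16*3/8 + 3/16*3/8 = 1/4
d_2 = (P=9/32, Q=31/128, R=29/128, S=1/4)
  d_3[P] = 9/32*3/8 + 31/128*3/8 + 29/128*1/8 + 1/4*1/8 = 131/512
  d_3[Q] = 9/32*3/8 + 31/128*1/8 + 29/128*1/4 + 1/4*1/8 = 229/1024
  d_3[R] = 9/32*1/8 + 31/128*1/4 + 29/128*1/4 + 1/4*3/8 = 63/256
  d_3[S] = 9/32*1/8 + 31/128*1/4 + 29/128*3/8 + 1/4*3/8 = 281/1024
d_3 = (P=131/512, Q=229/1024, R=63/256, S=281/1024)

Answer: 131/512 229/1024 63/256 281/1024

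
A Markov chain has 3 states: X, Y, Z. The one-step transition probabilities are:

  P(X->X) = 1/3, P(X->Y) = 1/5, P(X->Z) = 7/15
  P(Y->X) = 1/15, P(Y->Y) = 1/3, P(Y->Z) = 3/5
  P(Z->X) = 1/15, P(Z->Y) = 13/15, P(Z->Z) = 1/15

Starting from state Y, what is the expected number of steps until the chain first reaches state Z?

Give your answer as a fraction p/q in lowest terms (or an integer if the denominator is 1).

Answer: 165/97

Derivation:
Let h_i = expected steps to first reach Z from state i.
Boundary: h_Z = 0.
First-step equations for the other states:
  h_X = 1 + 1/3*h_X + 1/5*h_Y + 7/15*h_Z
  h_Y = 1 + 1/15*h_X + 1/3*h_Y + 3/5*h_Z

Substituting h_Z = 0 and rearranging gives the linear system (I - Q) h = 1:
  [2/3, -1/5] . (h_X, h_Y) = 1
  [-1/15, 2/3] . (h_X, h_Y) = 1

Solving yields:
  h_X = 195/97
  h_Y = 165/97

Starting state is Y, so the expected hitting time is h_Y = 165/97.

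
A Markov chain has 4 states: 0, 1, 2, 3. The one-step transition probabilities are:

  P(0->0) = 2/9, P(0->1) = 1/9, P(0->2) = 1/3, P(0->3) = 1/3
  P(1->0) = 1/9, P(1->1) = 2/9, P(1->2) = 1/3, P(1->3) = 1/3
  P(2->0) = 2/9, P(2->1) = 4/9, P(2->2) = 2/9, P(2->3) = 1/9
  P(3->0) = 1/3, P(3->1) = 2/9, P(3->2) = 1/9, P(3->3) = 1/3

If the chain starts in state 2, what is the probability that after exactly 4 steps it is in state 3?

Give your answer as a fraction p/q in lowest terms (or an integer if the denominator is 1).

Computing P^4 by repeated multiplication:
P^1 =
  0: [2/9, 1/9, 1/3, 1/3]
  1: [1/9, 2/9, 1/3, 1/3]
  2: [2/9, 4/9, 2/9, 1/9]
  3: [1/3, 2/9, 1/9, 1/3]
P^2 =
  0: [20/81, 22/81, 2/9, 7/27]
  1: [19/81, 23/81, 2/9, 7/27]
  2: [5/27, 20/81, 23/81, 23/81]
  3: [19/81, 17/81, 20/81, 25/81]
P^3 =
  0: [161/729, 178/729, 61/243, 23/81]
  1: [160/729, 179/729, 61/243, 23/81]
  2: [55/243, 193/729, 58/243, 197/729]
  3: [170/729, 61/243, 173/729, 203/729]
P^4 =
  0: [1487/6561, 1663/6561, 530/2187, 607/2187]
  1: [1486/6561, 1664/6561, 530/2187, 607/2187]
  2: [1462/6561, 547/2187, 1619/6561, 613/2187]
  3: [1478/6561, 1634/6561, 536/2187, 1841/6561]

(P^4)[2 -> 3] = 613/2187

Answer: 613/2187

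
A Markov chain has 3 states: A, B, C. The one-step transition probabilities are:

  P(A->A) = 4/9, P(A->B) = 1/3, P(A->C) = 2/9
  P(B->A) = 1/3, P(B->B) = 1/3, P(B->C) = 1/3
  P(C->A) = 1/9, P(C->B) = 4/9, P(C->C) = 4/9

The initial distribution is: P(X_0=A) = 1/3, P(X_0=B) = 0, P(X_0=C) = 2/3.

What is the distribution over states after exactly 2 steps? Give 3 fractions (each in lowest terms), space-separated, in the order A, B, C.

Propagating the distribution step by step (d_{t+1} = d_t * P):
d_0 = (A=1/3, B=0, C=2/3)
  d_1[A] = 1/3*4/9 + 0*1/3 + 2/3*1/9 = 2/9
  d_1[B] = 1/3*1/3 + 0*1/3 + 2/3*4/9 = 11/27
  d_1[C] = 1/3*2/9 + 0*1/3 + 2/3*4/9 = 10/27
d_1 = (A=2/9, B=11/27, C=10/27)
  d_2[A] = 2/9*4/9 + 11/27*1/3 + 10/27*1/9 = 67/243
  d_2[B] = 2/9*1/3 + 11/27*1/3 + 10/27*4/9 = 91/243
  d_2[C] = 2/9*2/9 + 11/27*1/3 + 10/27*4/9 = 85/243
d_2 = (A=67/243, B=91/243, C=85/243)

Answer: 67/243 91/243 85/243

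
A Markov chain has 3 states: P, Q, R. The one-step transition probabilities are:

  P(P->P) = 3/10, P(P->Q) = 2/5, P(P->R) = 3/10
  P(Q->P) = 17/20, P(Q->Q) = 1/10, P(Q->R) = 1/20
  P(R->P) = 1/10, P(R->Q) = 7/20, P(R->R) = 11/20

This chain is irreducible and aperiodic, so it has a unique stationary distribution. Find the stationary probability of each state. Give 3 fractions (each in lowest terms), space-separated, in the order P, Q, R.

Answer: 31/77 114/385 116/385

Derivation:
The stationary distribution satisfies pi = pi * P, i.e.:
  pi_P = 3/10*pi_P + 17/20*pi_Q + 1/10*pi_R
  pi_Q = 2/5*pi_P + 1/10*pi_Q + 7/20*pi_R
  pi_R = 3/10*pi_P + 1/20*pi_Q + 11/20*pi_R
with normalization: pi_P + pi_Q + pi_R = 1.

Using the first 2 balance equations plus normalization, the linear system A*pi = b is:
  [-7/10, 17/20, 1/10] . pi = 0
  [2/5, -9/10, 7/20] . pi = 0
  [1, 1, 1] . pi = 1

Solving yields:
  pi_P = 31/77
  pi_Q = 114/385
  pi_R = 116/385

Verification (pi * P):
  31/77*3/10 + 114/385*17/20 + 116/385*1/10 = 31/77 = pi_P  (ok)
  31/77*2/5 + 114/385*1/10 + 116/385*7/20 = 114/385 = pi_Q  (ok)
  31/77*3/10 + 114/385*1/20 + 116/385*11/20 = 116/385 = pi_R  (ok)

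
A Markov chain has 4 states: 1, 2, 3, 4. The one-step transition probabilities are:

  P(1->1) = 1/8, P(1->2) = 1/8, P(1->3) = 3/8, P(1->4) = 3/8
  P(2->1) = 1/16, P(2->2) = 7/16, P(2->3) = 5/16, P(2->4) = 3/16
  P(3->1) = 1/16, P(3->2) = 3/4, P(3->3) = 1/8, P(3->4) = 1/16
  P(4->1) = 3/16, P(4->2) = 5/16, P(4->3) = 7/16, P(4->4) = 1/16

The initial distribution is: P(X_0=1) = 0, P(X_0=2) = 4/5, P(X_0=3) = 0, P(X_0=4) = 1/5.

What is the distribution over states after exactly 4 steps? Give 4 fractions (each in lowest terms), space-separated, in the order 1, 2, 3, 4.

Answer: 28461/327680 78727/163840 23231/81920 48841/327680

Derivation:
Propagating the distribution step by step (d_{t+1} = d_t * P):
d_0 = (1=0, 2=4/5, 3=0, 4=1/5)
  d_1[1] = 0*1/8 + 4/5*1/16 + 0*1/16 + 1/5*3/16 = 7/80
  d_1[2] = 0*1/8 + 4/5*7/16 + 0*3/4 + 1/5*5/16 = 33/80
  d_1[3] = 0*3/8 + 4/5*5/16 + 0*1/8 + 1/5*7/16 = 27/80
  d_1[4] = 0*3/8 + 4/5*3/16 + 0*1/16 + 1/5*1/16 = 13/80
d_1 = (1=7/80, 2=33/80, 3=27/80, 4=13/80)
  d_2[1] = 7/80*1/8 + 33/80*1/16 + 27/80*1/16 + 13/80*3/16 = 113/1280
  d_2[2] = 7/80*1/8 + 33/80*7/16 + 27/80*3/4 + 13/80*5/16 = 317/640
  d_2[3] = 7/80*3/8 + 33/80*5/16 + 27/80*1/8 + 13/80*7/16 = 11/40
  d_2[4] = 7/80*3/8 + 33/80*3/16 + 27/80*1/16 + 13/80*1/16 = 181/1280
d_2 = (1=113/1280, 2=317/640, 3=11/40, 4=181/1280)
  d_3[1] = 113/1280*1/8 + 317/640*1/16 + 11/40*1/16 + 181/1280*3/16 = 351/4096
  d_3[2] = 113/1280*1/8 + 317/640*7/16 + 11/40*3/4 + 181/1280*5/16 = 9793/20480
  d_3[3] = 113/1280*3/8 + 317/640*5/16 + 11/40*1/8 + 181/1280*7/16 = 5819/20480
  d_3[4] = 113/1280*3/8 + 317/640*3/16 + 11/40*1/16 + 181/1280*1/16 = 3113/20480
d_3 = (1=351/4096, 2=9793/20480, 3=5819/20480, 4=3113/20480)
  d_4[1] = 351/4096*1/8 + 9793/20480*1/16 + 5819/20480*1/16 + 3113/20480*3/16 = 28461/327680
  d_4[2] = 351/4096*1/8 + 9793/20480*7/16 + 5819/20480*3/4 + 3113/20480*5/16 = 78727/163840
  d_4[3] = 351/4096*3/8 + 9793/20480*5/16 + 5819/20480*1/8 + 3113/20480*7/16 = 23231/81920
  d_4[4] = 351/4096*3/8 + 9793/20480*3/16 + 5819/20480*1/16 + 3113/20480*1/16 = 48841/327680
d_4 = (1=28461/327680, 2=78727/163840, 3=23231/81920, 4=48841/327680)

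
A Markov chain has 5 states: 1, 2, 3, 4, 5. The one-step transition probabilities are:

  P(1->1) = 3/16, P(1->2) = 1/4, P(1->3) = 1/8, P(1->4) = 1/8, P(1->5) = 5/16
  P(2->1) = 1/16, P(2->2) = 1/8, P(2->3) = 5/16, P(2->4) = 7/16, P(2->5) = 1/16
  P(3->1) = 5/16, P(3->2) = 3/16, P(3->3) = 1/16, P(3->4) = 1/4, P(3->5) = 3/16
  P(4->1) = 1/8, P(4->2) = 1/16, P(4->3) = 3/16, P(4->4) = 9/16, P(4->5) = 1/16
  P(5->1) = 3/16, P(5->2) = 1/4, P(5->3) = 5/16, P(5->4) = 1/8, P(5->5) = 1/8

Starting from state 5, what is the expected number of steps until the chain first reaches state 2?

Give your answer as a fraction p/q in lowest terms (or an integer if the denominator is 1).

Answer: 47872/9005

Derivation:
Let h_i = expected steps to first reach 2 from state i.
Boundary: h_2 = 0.
First-step equations for the other states:
  h_1 = 1 + 3/16*h_1 + 1/4*h_2 + 1/8*h_3 + 1/8*h_4 + 5/16*h_5
  h_3 = 1 + 5/16*h_1 + 3/16*h_2 + 1/16*h_3 + 1/4*h_4 + 3/16*h_5
  h_4 = 1 + 1/8*h_1 + 1/16*h_2 + 3/16*h_3 + 9/16*h_4 + 1/16*h_5
  h_5 = 1 + 3/16*h_1 + 1/4*h_2 + 5/16*h_3 + 1/8*h_4 + 1/8*h_5

Substituting h_2 = 0 and rearranging gives the linear system (I - Q) h = 1:
  [13/16, -1/8, -1/8, -5/16] . (h_1, h_3, h_4, h_5) = 1
  [-5/16, 15/16, -1/4, -3/16] . (h_1, h_3, h_4, h_5) = 1
  [-1/8, -3/16, 7/16, -1/16] . (h_1, h_3, h_4, h_5) = 1
  [-3/16, -5/16, -1/8, 7/8] . (h_1, h_3, h_4, h_5) = 1

Solving yields:
  h_1 = 47152/9005
  h_3 = 51712/9005
  h_4 = 63056/9005
  h_5 = 47872/9005

Starting state is 5, so the expected hitting time is h_5 = 47872/9005.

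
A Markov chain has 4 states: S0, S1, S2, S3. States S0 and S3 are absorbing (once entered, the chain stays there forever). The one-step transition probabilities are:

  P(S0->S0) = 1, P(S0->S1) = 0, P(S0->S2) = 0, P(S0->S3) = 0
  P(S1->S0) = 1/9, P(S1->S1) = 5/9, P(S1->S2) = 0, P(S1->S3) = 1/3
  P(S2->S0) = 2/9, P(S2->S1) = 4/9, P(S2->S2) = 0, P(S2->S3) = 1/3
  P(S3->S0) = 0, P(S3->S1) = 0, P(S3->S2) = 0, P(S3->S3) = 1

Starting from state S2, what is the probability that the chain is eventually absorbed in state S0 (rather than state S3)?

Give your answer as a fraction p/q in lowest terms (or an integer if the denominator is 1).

Answer: 1/3

Derivation:
Let a_i = P(absorbed in S0 | start in state i).
Boundary conditions: a_S0 = 1, a_S3 = 0.
For each transient state i, a_i = sum_j P(i->j) * a_j:
  a_S1 = 1/9*a_S0 + 5/9*a_S1 + 0*a_S2 + 1/3*a_S3
  a_S2 = 2/9*a_S0 + 4/9*a_S1 + 0*a_S2 + 1/3*a_S3

Substituting a_S0 = 1 and a_S3 = 0, rearrange to (I - Q) a = r where r[i] = P(i -> S0):
  [4/9, 0] . (a_S1, a_S2) = 1/9
  [-4/9, 1] . (a_S1, a_S2) = 2/9

Solving yields:
  a_S1 = 1/4
  a_S2 = 1/3

Starting state is S2, so the absorption probability is a_S2 = 1/3.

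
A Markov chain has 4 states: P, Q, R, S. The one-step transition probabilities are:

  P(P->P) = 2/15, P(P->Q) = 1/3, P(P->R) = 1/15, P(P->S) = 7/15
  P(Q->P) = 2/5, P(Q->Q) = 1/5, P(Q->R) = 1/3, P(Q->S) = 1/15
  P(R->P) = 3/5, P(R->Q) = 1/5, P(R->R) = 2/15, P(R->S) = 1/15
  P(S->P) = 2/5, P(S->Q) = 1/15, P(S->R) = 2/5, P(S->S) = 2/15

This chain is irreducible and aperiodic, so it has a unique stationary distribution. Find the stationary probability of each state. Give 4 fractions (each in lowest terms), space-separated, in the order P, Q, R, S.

Answer: 575/1646 536/2469 1049/4938 182/823

Derivation:
The stationary distribution satisfies pi = pi * P, i.e.:
  pi_P = 2/15*pi_P + 2/5*pi_Q + 3/5*pi_R + 2/5*pi_S
  pi_Q = 1/3*pi_P + 1/5*pi_Q + 1/5*pi_R + 1/15*pi_S
  pi_R = 1/15*pi_P + 1/3*pi_Q + 2/15*pi_R + 2/5*pi_S
  pi_S = 7/15*pi_P + 1/15*pi_Q + 1/15*pi_R + 2/15*pi_S
with normalization: pi_P + pi_Q + pi_R + pi_S = 1.

Using the first 3 balance equations plus normalization, the linear system A*pi = b is:
  [-13/15, 2/5, 3/5, 2/5] . pi = 0
  [1/3, -4/5, 1/5, 1/15] . pi = 0
  [1/15, 1/3, -13/15, 2/5] . pi = 0
  [1, 1, 1, 1] . pi = 1

Solving yields:
  pi_P = 575/1646
  pi_Q = 536/2469
  pi_R = 1049/4938
  pi_S = 182/823

Verification (pi * P):
  575/1646*2/15 + 536/2469*2/5 + 1049/4938*3/5 + 182/823*2/5 = 575/1646 = pi_P  (ok)
  575/1646*1/3 + 536/2469*1/5 + 1049/4938*1/5 + 182/823*1/15 = 536/2469 = pi_Q  (ok)
  575/1646*1/15 + 536/2469*1/3 + 1049/4938*2/15 + 182/823*2/5 = 1049/4938 = pi_R  (ok)
  575/1646*7/15 + 536/2469*1/15 + 1049/4938*1/15 + 182/823*2/15 = 182/823 = pi_S  (ok)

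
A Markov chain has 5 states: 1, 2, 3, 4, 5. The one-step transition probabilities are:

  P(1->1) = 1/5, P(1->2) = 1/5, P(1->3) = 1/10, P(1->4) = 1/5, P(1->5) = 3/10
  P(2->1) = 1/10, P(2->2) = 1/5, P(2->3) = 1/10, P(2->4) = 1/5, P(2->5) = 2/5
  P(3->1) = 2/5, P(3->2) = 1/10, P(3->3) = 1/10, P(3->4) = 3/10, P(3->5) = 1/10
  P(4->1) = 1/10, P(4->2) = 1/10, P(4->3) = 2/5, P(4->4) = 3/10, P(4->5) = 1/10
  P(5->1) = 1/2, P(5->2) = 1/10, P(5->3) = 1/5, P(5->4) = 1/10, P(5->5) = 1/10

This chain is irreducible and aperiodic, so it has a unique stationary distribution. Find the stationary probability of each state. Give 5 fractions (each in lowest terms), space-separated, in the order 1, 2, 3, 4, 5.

The stationary distribution satisfies pi = pi * P, i.e.:
  pi_1 = 1/5*pi_1 + 1/10*pi_2 + 2/5*pi_3 + 1/10*pi_4 + 1/2*pi_5
  pi_2 = 1/5*pi_1 + 1/5*pi_2 + 1/10*pi_3 + 1/10*pi_4 + 1/10*pi_5
  pi_3 = 1/10*pi_1 + 1/10*pi_2 + 1/10*pi_3 + 2/5*pi_4 + 1/5*pi_5
  pi_4 = 1/5*pi_1 + 1/5*pi_2 + 3/10*pi_3 + 3/10*pi_4 + 1/10*pi_5
  pi_5 = 3/10*pi_1 + 2/5*pi_2 + 1/10*pi_3 + 1/10*pi_4 + 1/10*pi_5
with normalization: pi_1 + pi_2 + pi_3 + pi_4 + pi_5 = 1.

Using the first 4 balance equations plus normalization, the linear system A*pi = b is:
  [-4/5, 1/10, 2/5, 1/10, 1/2] . pi = 0
  [1/5, -4/5, 1/10, 1/10, 1/10] . pi = 0
  [1/10, 1/10, -9/10, 2/5, 1/5] . pi = 0
  [1/5, 1/5, 3/10, -7/10, 1/10] . pi = 0
  [1, 1, 1, 1, 1] . pi = 1

Solving yields:
  pi_1 = 113/436
  pi_2 = 61/436
  pi_3 = 81/436
  pi_4 = 193/872
  pi_5 = 169/872

Verification (pi * P):
  113/436*1/5 + 61/436*1/10 + 81/436*2/5 + 193/872*1/10 + 169/872*1/2 = 113/436 = pi_1  (ok)
  113/436*1/5 + 61/436*1/5 + 81/436*1/10 + 193/872*1/10 + 169/872*1/10 = 61/436 = pi_2  (ok)
  113/436*1/10 + 61/436*1/10 + 81/436*1/10 + 193/872*2/5 + 169/872*1/5 = 81/436 = pi_3  (ok)
  113/436*1/5 + 61/436*1/5 + 81/436*3/10 + 193/872*3/10 + 169/872*1/10 = 193/872 = pi_4  (ok)
  113/436*3/10 + 61/436*2/5 + 81/436*1/10 + 193/872*1/10 + 169/872*1/10 = 169/872 = pi_5  (ok)

Answer: 113/436 61/436 81/436 193/872 169/872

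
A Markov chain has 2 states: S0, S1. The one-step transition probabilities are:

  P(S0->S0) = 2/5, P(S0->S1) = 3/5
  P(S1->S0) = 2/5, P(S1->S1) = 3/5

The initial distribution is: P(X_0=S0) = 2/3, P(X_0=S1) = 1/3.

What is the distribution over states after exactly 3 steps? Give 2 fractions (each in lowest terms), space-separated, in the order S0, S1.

Propagating the distribution step by step (d_{t+1} = d_t * P):
d_0 = (S0=2/3, S1=1/3)
  d_1[S0] = 2/3*2/5 + 1/3*2/5 = 2/5
  d_1[S1] = 2/3*3/5 + 1/3*3/5 = 3/5
d_1 = (S0=2/5, S1=3/5)
  d_2[S0] = 2/5*2/5 + 3/5*2/5 = 2/5
  d_2[S1] = 2/5*3/5 + 3/5*3/5 = 3/5
d_2 = (S0=2/5, S1=3/5)
  d_3[S0] = 2/5*2/5 + 3/5*2/5 = 2/5
  d_3[S1] = 2/5*3/5 + 3/5*3/5 = 3/5
d_3 = (S0=2/5, S1=3/5)

Answer: 2/5 3/5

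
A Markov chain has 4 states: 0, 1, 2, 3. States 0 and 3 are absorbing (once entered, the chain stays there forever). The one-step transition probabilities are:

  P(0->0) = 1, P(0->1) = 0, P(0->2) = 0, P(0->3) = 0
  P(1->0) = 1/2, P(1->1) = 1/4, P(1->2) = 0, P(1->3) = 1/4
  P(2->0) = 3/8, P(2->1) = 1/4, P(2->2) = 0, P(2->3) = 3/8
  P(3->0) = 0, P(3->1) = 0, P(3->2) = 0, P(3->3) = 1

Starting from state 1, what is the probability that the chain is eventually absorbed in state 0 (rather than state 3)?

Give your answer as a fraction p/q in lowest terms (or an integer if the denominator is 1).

Answer: 2/3

Derivation:
Let a_i = P(absorbed in 0 | start in state i).
Boundary conditions: a_0 = 1, a_3 = 0.
For each transient state i, a_i = sum_j P(i->j) * a_j:
  a_1 = 1/2*a_0 + 1/4*a_1 + 0*a_2 + 1/4*a_3
  a_2 = 3/8*a_0 + 1/4*a_1 + 0*a_2 + 3/8*a_3

Substituting a_0 = 1 and a_3 = 0, rearrange to (I - Q) a = r where r[i] = P(i -> 0):
  [3/4, 0] . (a_1, a_2) = 1/2
  [-1/4, 1] . (a_1, a_2) = 3/8

Solving yields:
  a_1 = 2/3
  a_2 = 13/24

Starting state is 1, so the absorption probability is a_1 = 2/3.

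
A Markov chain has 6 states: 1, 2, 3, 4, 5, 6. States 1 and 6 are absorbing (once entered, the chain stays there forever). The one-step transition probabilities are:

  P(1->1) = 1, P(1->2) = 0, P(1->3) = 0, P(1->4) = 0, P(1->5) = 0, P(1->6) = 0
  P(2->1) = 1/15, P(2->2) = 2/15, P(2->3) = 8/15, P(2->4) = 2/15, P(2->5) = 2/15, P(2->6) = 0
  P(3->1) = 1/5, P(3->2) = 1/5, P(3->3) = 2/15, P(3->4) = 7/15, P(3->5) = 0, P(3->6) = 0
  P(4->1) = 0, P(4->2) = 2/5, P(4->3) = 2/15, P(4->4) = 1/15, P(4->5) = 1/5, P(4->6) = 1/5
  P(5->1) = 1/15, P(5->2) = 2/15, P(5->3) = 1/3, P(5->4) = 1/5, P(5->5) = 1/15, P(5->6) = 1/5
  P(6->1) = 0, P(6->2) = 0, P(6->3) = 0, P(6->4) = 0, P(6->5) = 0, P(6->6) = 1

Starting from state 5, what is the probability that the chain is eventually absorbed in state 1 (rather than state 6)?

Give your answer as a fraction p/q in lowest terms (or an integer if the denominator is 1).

Answer: 522/1129

Derivation:
Let a_i = P(absorbed in 1 | start in state i).
Boundary conditions: a_1 = 1, a_6 = 0.
For each transient state i, a_i = sum_j P(i->j) * a_j:
  a_2 = 1/15*a_1 + 2/15*a_2 + 8/15*a_3 + 2/15*a_4 + 2/15*a_5 + 0*a_6
  a_3 = 1/5*a_1 + 1/5*a_2 + 2/15*a_3 + 7/15*a_4 + 0*a_5 + 0*a_6
  a_4 = 0*a_1 + 2/5*a_2 + 2/15*a_3 + 1/15*a_4 + 1/5*a_5 + 1/5*a_6
  a_5 = 1/15*a_1 + 2/15*a_2 + 1/3*a_3 + 1/5*a_4 + 1/15*a_5 + 1/5*a_6

Substituting a_1 = 1 and a_6 = 0, rearrange to (I - Q) a = r where r[i] = P(i -> 1):
  [13/15, -8/15, -2/15, -2/15] . (a_2, a_3, a_4, a_5) = 1/15
  [-1/5, 13/15, -7/15, 0] . (a_2, a_3, a_4, a_5) = 1/5
  [-2/5, -2/15, 14/15, -1/5] . (a_2, a_3, a_4, a_5) = 0
  [-2/15, -1/3, -1/5, 14/15] . (a_2, a_3, a_4, a_5) = 1/15

Solving yields:
  a_2 = 1319/2258
  a_3 = 2709/4516
  a_4 = 1965/4516
  a_5 = 522/1129

Starting state is 5, so the absorption probability is a_5 = 522/1129.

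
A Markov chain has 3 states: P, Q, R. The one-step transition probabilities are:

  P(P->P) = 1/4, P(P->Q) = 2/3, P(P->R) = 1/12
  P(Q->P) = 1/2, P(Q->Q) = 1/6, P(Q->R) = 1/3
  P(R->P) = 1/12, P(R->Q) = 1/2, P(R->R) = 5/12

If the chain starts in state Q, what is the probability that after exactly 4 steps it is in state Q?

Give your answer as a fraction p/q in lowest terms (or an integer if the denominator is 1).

Computing P^4 by repeated multiplication:
P^1 =
  P: [1/4, 2/3, 1/12]
  Q: [1/2, 1/6, 1/3]
  R: [1/12, 1/2, 5/12]
P^2 =
  P: [29/72, 23/72, 5/18]
  Q: [17/72, 19/36, 17/72]
  R: [11/36, 25/72, 25/72]
P^3 =
  P: [245/864, 199/432, 221/864]
  Q: [37/108, 157/432, 127/432]
  R: [241/864, 47/108, 247/864]
P^4 =
  P: [209/648, 2041/5184, 1471/5184]
  Q: [1513/5184, 565/1296, 1411/5184]
  R: [1613/5184, 2081/5184, 745/2592]

(P^4)[Q -> Q] = 565/1296

Answer: 565/1296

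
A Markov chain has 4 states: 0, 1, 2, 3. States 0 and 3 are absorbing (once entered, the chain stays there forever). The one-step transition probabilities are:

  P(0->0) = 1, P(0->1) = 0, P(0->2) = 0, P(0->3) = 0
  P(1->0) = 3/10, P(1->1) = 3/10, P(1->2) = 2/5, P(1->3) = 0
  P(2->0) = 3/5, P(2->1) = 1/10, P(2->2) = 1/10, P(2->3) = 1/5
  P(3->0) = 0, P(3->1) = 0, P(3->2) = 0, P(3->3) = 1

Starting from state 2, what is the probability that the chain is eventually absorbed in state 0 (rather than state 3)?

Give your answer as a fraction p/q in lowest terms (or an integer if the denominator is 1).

Answer: 45/59

Derivation:
Let a_i = P(absorbed in 0 | start in state i).
Boundary conditions: a_0 = 1, a_3 = 0.
For each transient state i, a_i = sum_j P(i->j) * a_j:
  a_1 = 3/10*a_0 + 3/10*a_1 + 2/5*a_2 + 0*a_3
  a_2 = 3/5*a_0 + 1/10*a_1 + 1/10*a_2 + 1/5*a_3

Substituting a_0 = 1 and a_3 = 0, rearrange to (I - Q) a = r where r[i] = P(i -> 0):
  [7/10, -2/5] . (a_1, a_2) = 3/10
  [-1/10, 9/10] . (a_1, a_2) = 3/5

Solving yields:
  a_1 = 51/59
  a_2 = 45/59

Starting state is 2, so the absorption probability is a_2 = 45/59.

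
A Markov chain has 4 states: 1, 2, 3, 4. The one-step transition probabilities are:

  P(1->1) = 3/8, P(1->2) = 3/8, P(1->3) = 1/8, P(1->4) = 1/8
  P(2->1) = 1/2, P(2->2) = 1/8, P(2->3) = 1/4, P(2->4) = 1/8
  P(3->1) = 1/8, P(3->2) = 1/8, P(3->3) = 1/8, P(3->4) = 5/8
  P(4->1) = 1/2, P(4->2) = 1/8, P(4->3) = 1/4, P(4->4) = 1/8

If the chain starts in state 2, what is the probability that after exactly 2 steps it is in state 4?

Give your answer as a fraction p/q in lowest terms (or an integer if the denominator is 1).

Computing P^2 by repeated multiplication:
P^1 =
  1: [3/8, 3/8, 1/8, 1/8]
  2: [1/2, 1/8, 1/4, 1/8]
  3: [1/8, 1/8, 1/8, 5/8]
  4: [1/2, 1/8, 1/4, 1/8]
P^2 =
  1: [13/32, 7/32, 3/16, 3/16]
  2: [11/32, 1/4, 5/32, 1/4]
  3: [7/16, 5/32, 7/32, 3/16]
  4: [11/32, 1/4, 5/32, 1/4]

(P^2)[2 -> 4] = 1/4

Answer: 1/4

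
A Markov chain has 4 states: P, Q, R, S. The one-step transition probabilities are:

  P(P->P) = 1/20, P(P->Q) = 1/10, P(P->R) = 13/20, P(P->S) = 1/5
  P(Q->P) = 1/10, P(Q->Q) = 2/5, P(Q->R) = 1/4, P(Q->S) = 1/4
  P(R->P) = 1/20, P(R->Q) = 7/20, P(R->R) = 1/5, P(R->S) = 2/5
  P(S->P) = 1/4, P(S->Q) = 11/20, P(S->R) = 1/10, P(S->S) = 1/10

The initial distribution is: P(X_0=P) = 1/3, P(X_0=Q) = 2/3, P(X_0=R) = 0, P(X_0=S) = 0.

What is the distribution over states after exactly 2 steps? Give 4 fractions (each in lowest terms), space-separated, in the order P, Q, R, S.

Answer: 67/600 469/1200 11/48 161/600

Derivation:
Propagating the distribution step by step (d_{t+1} = d_t * P):
d_0 = (P=1/3, Q=2/3, R=0, S=0)
  d_1[P] = 1/3*1/20 + 2/3*1/10 + 0*1/20 + 0*1/4 = 1/12
  d_1[Q] = 1/3*1/10 + 2/3*2/5 + 0*7/20 + 0*11/20 = 3/10
  d_1[R] = 1/3*13/20 + 2/3*1/4 + 0*1/5 + 0*1/10 = 23/60
  d_1[S] = 1/3*1/5 + 2/3*1/4 + 0*2/5 + 0*1/10 = 7/30
d_1 = (P=1/12, Q=3/10, R=23/60, S=7/30)
  d_2[P] = 1/12*1/20 + 3/10*1/10 + 23/60*1/20 + 7/30*1/4 = 67/600
  d_2[Q] = 1/12*1/10 + 3/10*2/5 + 23/60*7/20 + 7/30*11/20 = 469/1200
  d_2[R] = 1/12*13/20 + 3/10*1/4 + 23/60*1/5 + 7/30*1/10 = 11/48
  d_2[S] = 1/12*1/5 + 3/10*1/4 + 23/60*2/5 + 7/30*1/10 = 161/600
d_2 = (P=67/600, Q=469/1200, R=11/48, S=161/600)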